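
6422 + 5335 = 11757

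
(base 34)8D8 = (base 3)111022012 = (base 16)25E2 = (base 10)9698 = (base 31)A2Q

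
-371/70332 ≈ -0.00527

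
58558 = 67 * 874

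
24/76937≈0.000312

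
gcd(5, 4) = 1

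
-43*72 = -3096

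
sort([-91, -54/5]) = [-91, -54/5]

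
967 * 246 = 237882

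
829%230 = 139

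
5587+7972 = 13559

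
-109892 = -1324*83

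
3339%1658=23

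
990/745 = 198/149 ≈ 1.33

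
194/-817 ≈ -0.237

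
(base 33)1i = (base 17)30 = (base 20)2b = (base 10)51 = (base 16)33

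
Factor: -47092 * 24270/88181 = -1 * 2^3 * 3^1 * 5^1 * 61^1 * 109^(-1) * 193^1 = -1412760/109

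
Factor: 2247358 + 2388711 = 53^1*87473^1 = 4636069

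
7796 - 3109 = 4687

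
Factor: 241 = 241^1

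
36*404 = 14544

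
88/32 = 11/4 = 2.75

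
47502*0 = 0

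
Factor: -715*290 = -1*2^1*5^2*11^1*13^1*29^1 = -207350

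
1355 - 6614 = -5259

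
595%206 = 183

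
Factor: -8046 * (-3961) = 2^1 * 3^3 * 17^1 * 149^1 * 233^1 = 31870206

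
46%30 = 16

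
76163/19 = 4008 + 11/19≈4008.58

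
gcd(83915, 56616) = 1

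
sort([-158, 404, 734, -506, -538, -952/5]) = [-538, -506, -952/5, -158, 404, 734]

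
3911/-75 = -52 - 11/75 ≈ -52.15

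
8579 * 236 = 2024644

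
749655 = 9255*81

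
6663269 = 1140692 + 5522577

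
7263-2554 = 4709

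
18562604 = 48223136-29660532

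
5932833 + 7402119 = 13334952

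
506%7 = 2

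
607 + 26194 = 26801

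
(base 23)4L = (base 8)161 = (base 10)113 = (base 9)135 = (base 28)41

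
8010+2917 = 10927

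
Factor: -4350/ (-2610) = 3^ (-1)*5^1 = 5/3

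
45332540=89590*506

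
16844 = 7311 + 9533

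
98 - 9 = 89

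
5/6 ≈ 0.833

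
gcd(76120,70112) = 8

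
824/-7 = -117-5/7 ≈ -117.71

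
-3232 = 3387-6619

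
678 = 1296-618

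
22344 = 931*24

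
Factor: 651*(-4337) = -1*3^1*7^1*31^1*4337^1 = -2823387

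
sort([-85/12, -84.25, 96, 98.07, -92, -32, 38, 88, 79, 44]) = [-92, -84.25, -32, -85/12, 38, 44, 79, 88, 96, 98.07]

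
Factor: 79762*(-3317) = -1*2^1*19^1*31^1*107^1*2099^1 = -264570554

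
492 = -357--849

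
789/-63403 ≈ -0.0124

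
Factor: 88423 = 88423^1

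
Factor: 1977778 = 2^1*11^1*89899^1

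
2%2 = 0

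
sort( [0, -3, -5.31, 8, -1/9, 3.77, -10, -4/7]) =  [-10, -5.31, -3, -4/7, -1/9, 0, 3.77, 8]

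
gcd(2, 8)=2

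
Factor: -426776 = -1*2^3*7^1*7621^1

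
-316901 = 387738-704639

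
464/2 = 232 = 232.00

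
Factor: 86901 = 3^1*83^1*349^1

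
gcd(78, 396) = 6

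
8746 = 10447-1701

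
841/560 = 1 + 281/560≈1.50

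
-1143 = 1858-3001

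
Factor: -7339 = -1*41^1*179^1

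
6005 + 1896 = 7901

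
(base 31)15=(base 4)210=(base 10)36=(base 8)44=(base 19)1h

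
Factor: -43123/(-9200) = 2^(-4)*5^(-2)*23^(-1)*29^1*1487^1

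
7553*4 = 30212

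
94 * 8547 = 803418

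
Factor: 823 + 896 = 3^2 * 191^1 = 1719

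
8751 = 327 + 8424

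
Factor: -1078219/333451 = -1 * 333451^(-1) * 1078219^1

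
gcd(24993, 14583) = 3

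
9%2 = 1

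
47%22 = 3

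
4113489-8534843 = -4421354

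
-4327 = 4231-8558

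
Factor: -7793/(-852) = 2^(-2)*3^(-1)*71^(-1)*7793^1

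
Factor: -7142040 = -1*2^3*3^3*5^1*17^1*389^1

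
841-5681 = -4840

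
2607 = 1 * 2607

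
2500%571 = 216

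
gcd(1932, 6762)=966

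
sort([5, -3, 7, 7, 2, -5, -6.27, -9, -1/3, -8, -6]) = [-9, -8, -6.27, -6, -5, -3, -1/3, 2, 5, 7, 7]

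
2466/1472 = 1 + 497/736 ≈ 1.68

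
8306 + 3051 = 11357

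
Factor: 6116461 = 13^1 * 19^1 * 24763^1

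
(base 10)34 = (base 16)22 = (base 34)10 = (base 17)20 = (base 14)26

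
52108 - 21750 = 30358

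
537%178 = 3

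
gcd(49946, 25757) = 1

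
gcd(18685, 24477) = 1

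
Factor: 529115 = 5^1*23^1*43^1*107^1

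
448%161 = 126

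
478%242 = 236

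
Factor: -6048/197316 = -1*2^3*3^(-2)*29^(-1) = -8/261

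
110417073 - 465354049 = -354936976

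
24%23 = 1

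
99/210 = 33/70 ≈ 0.471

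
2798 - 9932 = -7134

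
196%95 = 6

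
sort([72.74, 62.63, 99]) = [62.63, 72.74, 99]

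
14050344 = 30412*462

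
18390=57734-39344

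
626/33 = 18 + 32/33 ≈ 18.97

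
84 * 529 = 44436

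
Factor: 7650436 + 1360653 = 1823^1*4943^1 = 9011089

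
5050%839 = 16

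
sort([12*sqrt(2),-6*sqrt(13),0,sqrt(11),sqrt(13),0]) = [-6*sqrt(13),0,0,sqrt(11),sqrt(13),12*sqrt(2)]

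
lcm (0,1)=0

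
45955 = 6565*7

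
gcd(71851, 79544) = 1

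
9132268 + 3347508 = 12479776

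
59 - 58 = 1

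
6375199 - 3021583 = 3353616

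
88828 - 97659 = -8831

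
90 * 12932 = 1163880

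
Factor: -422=-1*2^1*211^1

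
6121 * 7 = 42847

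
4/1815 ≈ 0.00220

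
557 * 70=38990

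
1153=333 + 820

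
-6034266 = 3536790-9571056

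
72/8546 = 36/4273 ≈ 0.00842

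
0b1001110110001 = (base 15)1761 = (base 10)5041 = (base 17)1079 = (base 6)35201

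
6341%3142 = 57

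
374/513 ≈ 0.729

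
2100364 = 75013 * 28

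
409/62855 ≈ 0.00651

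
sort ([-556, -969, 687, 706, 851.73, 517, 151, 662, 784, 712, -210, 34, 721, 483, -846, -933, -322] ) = [-969, -933, -846, -556, -322, -210, 34, 151, 483, 517, 662, 687, 706, 712, 721, 784, 851.73] 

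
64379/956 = 67 + 327/956 ≈ 67.34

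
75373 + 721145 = 796518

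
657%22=19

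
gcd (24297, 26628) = 21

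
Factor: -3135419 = -1*7^1*401^1*1117^1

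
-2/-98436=1/49218 ≈ 0.0000203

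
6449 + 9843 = 16292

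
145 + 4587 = 4732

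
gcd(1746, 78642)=18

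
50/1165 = 10/233≈0.0429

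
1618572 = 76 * 21297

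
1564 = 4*391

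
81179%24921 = 6416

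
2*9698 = 19396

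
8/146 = 4/73 ≈ 0.0548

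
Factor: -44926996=-1*2^2*2099^1*5351^1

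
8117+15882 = 23999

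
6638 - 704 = 5934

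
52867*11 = 581537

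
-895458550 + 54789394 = -840669156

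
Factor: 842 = 2^1*421^1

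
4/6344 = 1/1586 ≈ 0.000631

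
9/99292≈0.0000906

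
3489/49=71 + 10/49 ≈ 71.20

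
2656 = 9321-6665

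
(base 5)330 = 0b1011010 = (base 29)33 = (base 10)90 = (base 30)30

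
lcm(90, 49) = 4410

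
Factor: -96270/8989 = -1 * 2^1 * 3^1 * 5^1 * 89^(-1) * 101^(-1) * 3209^1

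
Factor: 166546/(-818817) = -1 * 2^1 * 3^(-1) * 191^(-1) * 1429^(-1) * 83273^1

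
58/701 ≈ 0.0827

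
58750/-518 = -113-108/259 ≈ -113.42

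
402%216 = 186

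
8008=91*88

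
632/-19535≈-0.0324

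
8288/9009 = 1184/1287 ≈ 0.920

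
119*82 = 9758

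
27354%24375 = 2979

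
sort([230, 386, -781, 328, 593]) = [-781, 230, 328, 386, 593]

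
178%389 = 178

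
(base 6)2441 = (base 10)601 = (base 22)157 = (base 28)ld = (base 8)1131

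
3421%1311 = 799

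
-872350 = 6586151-7458501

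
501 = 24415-23914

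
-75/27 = -2 - 7/9≈-2.78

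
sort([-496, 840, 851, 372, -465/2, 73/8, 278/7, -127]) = [-496, -465/2, -127, 73/8, 278/7, 372, 840, 851]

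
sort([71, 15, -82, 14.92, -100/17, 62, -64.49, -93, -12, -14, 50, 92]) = [-93, -82, -64.49, -14, -12, -100/17, 14.92, 15, 50, 62, 71, 92]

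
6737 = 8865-2128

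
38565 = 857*45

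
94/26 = 3 + 8/13≈3.62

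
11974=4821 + 7153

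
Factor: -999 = -1*3^3*37^1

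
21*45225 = 949725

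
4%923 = 4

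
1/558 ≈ 0.00179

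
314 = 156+158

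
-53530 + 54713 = 1183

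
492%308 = 184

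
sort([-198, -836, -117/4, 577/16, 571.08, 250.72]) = [-836, -198, -117/4, 577/16, 250.72, 571.08]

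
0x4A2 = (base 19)358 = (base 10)1186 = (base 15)541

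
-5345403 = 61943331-67288734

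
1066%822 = 244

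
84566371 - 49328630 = 35237741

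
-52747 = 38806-91553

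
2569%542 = 401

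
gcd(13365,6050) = 55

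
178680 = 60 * 2978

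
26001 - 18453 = 7548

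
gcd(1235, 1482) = 247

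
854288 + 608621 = 1462909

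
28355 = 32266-3911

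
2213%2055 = 158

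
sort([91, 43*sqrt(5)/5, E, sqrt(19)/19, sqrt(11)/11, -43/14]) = [-43/14, sqrt(19)/19, sqrt(11)/11, E, 43*sqrt(5)/5, 91]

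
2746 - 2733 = 13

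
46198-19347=26851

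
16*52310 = 836960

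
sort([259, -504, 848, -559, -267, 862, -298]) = [-559, -504, -298, -267, 259, 848, 862]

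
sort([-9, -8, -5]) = [-9, -8, -5]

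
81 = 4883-4802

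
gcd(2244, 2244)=2244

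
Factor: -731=-1 * 17^1 * 43^1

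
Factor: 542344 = 2^3 * 11^1 * 6163^1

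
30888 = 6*5148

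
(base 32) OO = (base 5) 11132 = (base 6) 3400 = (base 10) 792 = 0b1100011000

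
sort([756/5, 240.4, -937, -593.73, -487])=[-937, -593.73, -487, 756/5, 240.4]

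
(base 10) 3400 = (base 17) bd0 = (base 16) d48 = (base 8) 6510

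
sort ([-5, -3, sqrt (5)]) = [-5, -3, sqrt (5)]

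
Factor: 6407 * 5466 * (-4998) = -1 * 2^2 * 3^2 * 7^2 * 17^1 * 43^1 * 149^1 * 911^1 = -175033268676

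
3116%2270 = 846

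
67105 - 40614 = 26491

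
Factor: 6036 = 2^2*3^1*503^1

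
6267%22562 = 6267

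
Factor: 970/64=2^(-5) * 5^1 * 97^1=485/32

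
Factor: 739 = 739^1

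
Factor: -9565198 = -1 * 2^1 * 59^1 * 103^1 * 787^1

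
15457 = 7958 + 7499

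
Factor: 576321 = 3^1*31^1*6197^1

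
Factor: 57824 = 2^5*13^1*139^1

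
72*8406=605232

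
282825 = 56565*5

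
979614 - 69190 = 910424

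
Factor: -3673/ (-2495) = 5^ (-1)*499^ (-1)*3673^1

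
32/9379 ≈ 0.00341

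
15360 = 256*60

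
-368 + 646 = 278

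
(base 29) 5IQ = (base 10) 4753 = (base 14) 1A37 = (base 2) 1001010010001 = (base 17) G7A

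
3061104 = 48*63773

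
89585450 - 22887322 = 66698128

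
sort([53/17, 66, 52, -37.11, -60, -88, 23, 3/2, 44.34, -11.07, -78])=[-88, -78, -60, -37.11, -11.07, 3/2, 53/17, 23, 44.34, 52, 66]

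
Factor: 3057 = 3^1*1019^1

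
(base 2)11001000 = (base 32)68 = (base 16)c8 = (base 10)200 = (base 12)148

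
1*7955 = 7955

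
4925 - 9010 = -4085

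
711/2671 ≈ 0.266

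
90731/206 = 440 + 91/206 ≈ 440.44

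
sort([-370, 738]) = [-370, 738]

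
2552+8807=11359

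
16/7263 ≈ 0.00220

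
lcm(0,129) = 0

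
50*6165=308250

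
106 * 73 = 7738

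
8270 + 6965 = 15235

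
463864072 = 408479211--55384861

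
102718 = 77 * 1334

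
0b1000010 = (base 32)22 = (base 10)66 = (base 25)2g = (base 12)56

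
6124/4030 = 3062/2015 ≈ 1.52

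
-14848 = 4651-19499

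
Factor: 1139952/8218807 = 2^4*3^1*11^1*17^1*127^1*1087^(-1)*7561^(-1)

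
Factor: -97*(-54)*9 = 2^1*3^5*97^1 = 47142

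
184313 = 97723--86590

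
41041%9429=3325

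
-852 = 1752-2604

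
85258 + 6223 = 91481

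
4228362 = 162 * 26101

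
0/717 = 0 = 0.00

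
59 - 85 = -26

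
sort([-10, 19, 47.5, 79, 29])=[-10, 19, 29, 47.5, 79]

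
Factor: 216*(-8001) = -1*2^3*3^5*7^1*127^1 = -1728216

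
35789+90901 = 126690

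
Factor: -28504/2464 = -1 * 2^ (-2) * 11^ (-1) * 509^1 = -509/44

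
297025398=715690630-418665232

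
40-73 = -33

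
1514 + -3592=-2078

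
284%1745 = 284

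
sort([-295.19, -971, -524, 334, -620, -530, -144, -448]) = [-971, -620, -530, -524, -448, -295.19, -144, 334]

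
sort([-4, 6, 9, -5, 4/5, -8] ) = [-8, -5, -4, 4/5, 6, 9] 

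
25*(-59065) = -1476625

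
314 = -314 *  (-1) 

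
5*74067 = 370335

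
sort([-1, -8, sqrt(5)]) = [-8, -1, sqrt(5)]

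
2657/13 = 204 + 5/13≈204.38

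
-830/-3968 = 415/1984 ≈ 0.209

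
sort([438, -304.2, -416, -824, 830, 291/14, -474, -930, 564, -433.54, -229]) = [-930, -824, -474, -433.54, -416, -304.2, -229, 291/14, 438, 564, 830]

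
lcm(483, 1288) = 3864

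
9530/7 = 1361 + 3/7 ≈ 1361.43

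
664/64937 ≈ 0.0102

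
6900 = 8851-1951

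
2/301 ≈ 0.00664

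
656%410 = 246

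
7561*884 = 6683924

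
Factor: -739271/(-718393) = 19^1*41^1*757^(-1) = 779/757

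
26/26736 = 13/13368 ≈ 0.000972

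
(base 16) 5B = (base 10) 91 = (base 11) 83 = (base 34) 2N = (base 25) 3G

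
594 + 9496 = 10090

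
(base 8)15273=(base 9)10343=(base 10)6843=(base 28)8kb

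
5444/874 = 2722/437 ≈ 6.23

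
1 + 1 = 2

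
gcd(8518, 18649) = 1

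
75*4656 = 349200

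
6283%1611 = 1450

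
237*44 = 10428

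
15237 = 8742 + 6495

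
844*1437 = 1212828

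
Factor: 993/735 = 5^(-1)*7^(-2)*331^1 = 331/245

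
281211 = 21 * 13391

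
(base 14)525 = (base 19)2f6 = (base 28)185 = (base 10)1013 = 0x3f5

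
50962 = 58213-7251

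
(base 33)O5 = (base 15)382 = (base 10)797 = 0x31D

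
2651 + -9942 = -7291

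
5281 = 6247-966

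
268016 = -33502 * (-8)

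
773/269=2 + 235/269 ≈ 2.87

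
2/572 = 1/286 ≈ 0.00350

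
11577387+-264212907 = -252635520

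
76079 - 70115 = 5964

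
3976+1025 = 5001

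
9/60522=3/20174 ≈ 0.000149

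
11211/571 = 19 + 362/571 ≈ 19.63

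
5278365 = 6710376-1432011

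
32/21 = 1 + 11/21 ≈ 1.52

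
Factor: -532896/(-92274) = 2^4 * 13^(-2) * 61^1 = 976/169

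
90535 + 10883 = 101418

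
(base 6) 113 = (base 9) 50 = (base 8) 55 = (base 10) 45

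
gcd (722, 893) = 19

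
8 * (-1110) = -8880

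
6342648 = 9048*701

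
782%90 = 62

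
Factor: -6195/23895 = -1 * 3^ (-3) * 7^1 = -7/27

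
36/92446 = 18/46223≈0.000389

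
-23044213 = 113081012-136125225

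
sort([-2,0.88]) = [-2,0.88]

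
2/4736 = 1/2368 ≈ 0.000422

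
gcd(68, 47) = 1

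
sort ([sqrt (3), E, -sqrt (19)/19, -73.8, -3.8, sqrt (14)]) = [-73.8, -3.8, -sqrt (19)/19, sqrt (3), E, sqrt (14)]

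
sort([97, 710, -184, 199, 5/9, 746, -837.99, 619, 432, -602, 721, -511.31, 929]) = [-837.99, -602, -511.31, -184, 5/9, 97, 199, 432, 619, 710, 721, 746, 929]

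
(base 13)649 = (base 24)1kj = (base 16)433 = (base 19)2ib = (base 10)1075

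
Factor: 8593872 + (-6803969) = 79^1 * 139^1 * 163^1 = 1789903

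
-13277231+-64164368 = -77441599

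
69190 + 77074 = 146264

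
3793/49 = 77 + 20/49≈77.41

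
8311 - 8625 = -314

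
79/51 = 1 + 28/51 ≈ 1.55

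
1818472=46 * 39532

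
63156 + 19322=82478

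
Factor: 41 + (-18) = 23^1 = 23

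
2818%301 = 109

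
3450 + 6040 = 9490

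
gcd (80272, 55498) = 2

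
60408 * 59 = 3564072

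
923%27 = 5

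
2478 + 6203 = 8681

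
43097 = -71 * (-607)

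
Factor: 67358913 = 3^1*17^1*199^1*6637^1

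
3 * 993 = 2979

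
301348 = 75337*4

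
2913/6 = 971/2 = 485.50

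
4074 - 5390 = -1316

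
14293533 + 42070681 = 56364214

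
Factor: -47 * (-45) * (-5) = -1 * 3^2 * 5^2 * 47^1 = -10575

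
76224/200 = 9528/25 = 381.12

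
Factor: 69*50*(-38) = -1*2^2*3^1*5^2*19^1*23^1 = -131100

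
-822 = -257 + -565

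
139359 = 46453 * 3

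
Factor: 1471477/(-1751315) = -1*5^(-1)*7^1*31^1*41^(-1)*6781^1*8543^(-1)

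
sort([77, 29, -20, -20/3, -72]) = [-72, -20, -20/3, 29, 77]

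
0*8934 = 0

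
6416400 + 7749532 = 14165932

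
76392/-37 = -2064 - 24/37≈-2064.65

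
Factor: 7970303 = 11^1*724573^1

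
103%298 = 103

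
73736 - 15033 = 58703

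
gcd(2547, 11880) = 9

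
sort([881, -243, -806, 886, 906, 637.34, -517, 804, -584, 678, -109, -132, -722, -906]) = [-906, -806, -722, -584, -517, -243, -132, -109, 637.34, 678, 804, 881, 886, 906]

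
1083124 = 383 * 2828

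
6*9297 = 55782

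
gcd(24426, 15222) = 354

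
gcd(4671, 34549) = 1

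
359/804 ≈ 0.447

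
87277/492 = 177 + 193/492 ≈ 177.39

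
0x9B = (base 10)155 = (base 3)12202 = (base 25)65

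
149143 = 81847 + 67296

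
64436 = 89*724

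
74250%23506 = 3732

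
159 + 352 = 511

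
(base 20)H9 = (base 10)349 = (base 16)15D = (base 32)AT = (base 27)CP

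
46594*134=6243596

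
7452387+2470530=9922917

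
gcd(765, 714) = 51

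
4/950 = 2/475 ≈ 0.00421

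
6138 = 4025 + 2113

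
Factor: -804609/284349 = -1 * 3^1 * 13^1 * 23^1 * 317^(-1) = -897/317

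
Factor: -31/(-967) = 31^1 * 967^(-1)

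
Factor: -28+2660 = 2^3 * 7^1 * 47^1 = 2632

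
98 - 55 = 43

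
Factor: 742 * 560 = 2^5 * 5^1 * 7^2 * 53^1 = 415520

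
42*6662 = 279804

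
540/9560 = 27/478 ≈ 0.0565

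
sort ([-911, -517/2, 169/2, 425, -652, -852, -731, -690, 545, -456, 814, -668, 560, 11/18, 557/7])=[-911, -852, -731, -690, -668, -652, -456, -517/2, 11/18, 557/7, 169/2, 425, 545, 560, 814]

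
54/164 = 27/82 ≈ 0.329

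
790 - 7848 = -7058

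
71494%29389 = 12716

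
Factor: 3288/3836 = 2^1 * 3^1 * 7^(-1) = 6/7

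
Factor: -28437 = -1*3^1*9479^1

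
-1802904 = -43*41928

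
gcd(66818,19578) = 2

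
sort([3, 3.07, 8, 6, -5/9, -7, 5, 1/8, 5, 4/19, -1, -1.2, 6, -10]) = [-10, -7, -1.2, -1, -5/9, 1/8, 4/19, 3, 3.07, 5, 5, 6, 6, 8]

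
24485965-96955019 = -72469054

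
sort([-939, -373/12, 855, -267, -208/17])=[-939, -267, -373/12, -208/17, 855]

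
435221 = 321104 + 114117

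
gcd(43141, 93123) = 1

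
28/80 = 7/20 = 0.35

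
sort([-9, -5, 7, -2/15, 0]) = [-9, -5, -2/15, 0, 7]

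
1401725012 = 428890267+972834745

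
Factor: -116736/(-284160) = 2^2 * 5^(-1) * 19^1 * 37^(-1) = 76/185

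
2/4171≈0.000480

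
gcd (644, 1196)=92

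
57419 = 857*67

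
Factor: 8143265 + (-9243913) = -1*2^3*17^1*8093^1 = -1100648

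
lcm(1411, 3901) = 66317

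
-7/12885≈-0.000543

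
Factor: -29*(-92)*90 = 2^3*3^2*5^1*23^1*29^1 = 240120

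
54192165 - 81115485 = -26923320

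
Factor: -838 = -1 * 2^1 * 419^1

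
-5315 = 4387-9702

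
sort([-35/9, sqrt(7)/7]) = [-35/9, sqrt(7)/7]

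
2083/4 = 520 + 3/4 = 520.75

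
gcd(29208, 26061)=3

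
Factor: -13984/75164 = -1*2^3*43^(-1) = -8/43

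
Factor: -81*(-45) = 3^6*5^1 = 3645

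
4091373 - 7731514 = -3640141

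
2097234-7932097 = -5834863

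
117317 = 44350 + 72967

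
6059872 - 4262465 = 1797407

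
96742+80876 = 177618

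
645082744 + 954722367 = 1599805111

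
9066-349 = 8717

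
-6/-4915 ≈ 0.00122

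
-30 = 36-66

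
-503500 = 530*(-950)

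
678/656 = 339/328 ≈ 1.03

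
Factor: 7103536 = 2^4 * 11^1 * 40361^1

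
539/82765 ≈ 0.00651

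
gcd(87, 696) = 87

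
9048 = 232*39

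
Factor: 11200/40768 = 5^2*7^(-1)*13^(-1) = 25/91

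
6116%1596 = 1328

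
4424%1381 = 281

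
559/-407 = -1 - 152/407 ≈ -1.37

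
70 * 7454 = 521780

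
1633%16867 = 1633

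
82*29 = 2378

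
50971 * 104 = 5300984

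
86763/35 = 2478 + 33/35≈2478.94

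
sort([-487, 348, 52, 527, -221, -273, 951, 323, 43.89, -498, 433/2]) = [-498, -487, -273, -221, 43.89, 52, 433/2, 323, 348, 527, 951]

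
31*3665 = 113615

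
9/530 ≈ 0.0170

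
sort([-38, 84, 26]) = [-38, 26, 84]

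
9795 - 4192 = 5603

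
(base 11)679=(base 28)110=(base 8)1454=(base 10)812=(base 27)132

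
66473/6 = 11078 + 5/6 ≈ 11078.83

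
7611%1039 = 338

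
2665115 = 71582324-68917209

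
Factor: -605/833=-1*5^1*7^(-2)*11^2*17^(-1)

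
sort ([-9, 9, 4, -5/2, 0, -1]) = [-9, -5/2, -1, 0, 4, 9]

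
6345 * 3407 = 21617415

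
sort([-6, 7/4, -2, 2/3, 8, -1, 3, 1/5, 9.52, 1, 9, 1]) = [-6, -2, -1, 1/5, 2/3, 1, 1, 7/4, 3, 8, 9, 9.52]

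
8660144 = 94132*92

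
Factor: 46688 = 2^5 * 1459^1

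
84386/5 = 16877 + 1/5 = 16877.20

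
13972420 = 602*23210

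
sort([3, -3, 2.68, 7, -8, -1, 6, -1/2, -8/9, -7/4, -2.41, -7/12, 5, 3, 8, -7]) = [-8, -7, -3, -2.41, -7/4, -1, -8/9, -7/12, -1/2, 2.68, 3, 3, 5, 6, 7, 8]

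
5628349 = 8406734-2778385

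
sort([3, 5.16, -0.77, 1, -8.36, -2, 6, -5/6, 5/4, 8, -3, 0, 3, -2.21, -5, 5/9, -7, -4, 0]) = [-8.36, -7, -5, -4, -3, -2.21, -2, -5/6, -0.77, 0, 0, 5/9, 1, 5/4, 3, 3, 5.16, 6, 8]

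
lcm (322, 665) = 30590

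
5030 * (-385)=-1936550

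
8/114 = 4/57≈0.0702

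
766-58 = 708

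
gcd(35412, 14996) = 4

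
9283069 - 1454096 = 7828973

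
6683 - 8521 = -1838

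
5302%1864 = 1574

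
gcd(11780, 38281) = 1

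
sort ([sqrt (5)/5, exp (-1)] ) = [exp (-1), sqrt (5)/5] 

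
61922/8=7740 + 1/4=7740.25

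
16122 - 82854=-66732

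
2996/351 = 8 + 188/351 ≈ 8.54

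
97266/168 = 578+27/28 ≈ 578.96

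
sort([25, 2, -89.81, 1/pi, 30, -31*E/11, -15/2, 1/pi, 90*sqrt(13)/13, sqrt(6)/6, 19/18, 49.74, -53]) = [-89.81, -53, -31*E/11, -15/2, 1/pi, 1/pi, sqrt(6)/6, 19/18, 2, 90*sqrt(13)/13, 25, 30, 49.74]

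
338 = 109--229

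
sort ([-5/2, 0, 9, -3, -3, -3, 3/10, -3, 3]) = [-3, -3, -3, -3, -5/2, 0, 3/10, 3, 9]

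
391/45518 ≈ 0.00859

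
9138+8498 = 17636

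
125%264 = 125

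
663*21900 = 14519700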